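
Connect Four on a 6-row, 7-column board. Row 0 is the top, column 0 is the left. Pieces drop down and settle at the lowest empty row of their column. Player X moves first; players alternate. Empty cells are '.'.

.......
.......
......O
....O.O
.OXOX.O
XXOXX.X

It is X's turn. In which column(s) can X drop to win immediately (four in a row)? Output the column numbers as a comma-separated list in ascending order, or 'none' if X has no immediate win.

col 0: drop X → no win
col 1: drop X → no win
col 2: drop X → no win
col 3: drop X → no win
col 4: drop X → no win
col 5: drop X → WIN!
col 6: drop X → no win

Answer: 5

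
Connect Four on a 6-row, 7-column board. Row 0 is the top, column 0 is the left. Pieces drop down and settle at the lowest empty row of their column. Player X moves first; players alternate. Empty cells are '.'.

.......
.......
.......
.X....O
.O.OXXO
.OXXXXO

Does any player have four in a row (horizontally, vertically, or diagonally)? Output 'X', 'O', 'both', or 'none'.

X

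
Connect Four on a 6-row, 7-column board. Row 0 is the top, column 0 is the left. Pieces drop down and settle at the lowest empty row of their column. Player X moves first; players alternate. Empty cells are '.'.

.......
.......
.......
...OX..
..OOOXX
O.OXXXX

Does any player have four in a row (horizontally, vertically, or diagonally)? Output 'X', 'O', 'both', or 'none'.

X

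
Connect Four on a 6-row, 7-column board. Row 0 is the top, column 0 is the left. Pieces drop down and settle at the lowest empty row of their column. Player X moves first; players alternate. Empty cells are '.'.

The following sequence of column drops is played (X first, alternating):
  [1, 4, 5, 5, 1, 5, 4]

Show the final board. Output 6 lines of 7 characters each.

Answer: .......
.......
.......
.....O.
.X..XO.
.X..OX.

Derivation:
Move 1: X drops in col 1, lands at row 5
Move 2: O drops in col 4, lands at row 5
Move 3: X drops in col 5, lands at row 5
Move 4: O drops in col 5, lands at row 4
Move 5: X drops in col 1, lands at row 4
Move 6: O drops in col 5, lands at row 3
Move 7: X drops in col 4, lands at row 4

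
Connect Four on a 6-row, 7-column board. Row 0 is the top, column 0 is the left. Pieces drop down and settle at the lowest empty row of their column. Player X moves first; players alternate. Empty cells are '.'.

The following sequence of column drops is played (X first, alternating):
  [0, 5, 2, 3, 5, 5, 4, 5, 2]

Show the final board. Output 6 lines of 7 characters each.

Answer: .......
.......
.....O.
.....O.
..X..X.
X.XOXO.

Derivation:
Move 1: X drops in col 0, lands at row 5
Move 2: O drops in col 5, lands at row 5
Move 3: X drops in col 2, lands at row 5
Move 4: O drops in col 3, lands at row 5
Move 5: X drops in col 5, lands at row 4
Move 6: O drops in col 5, lands at row 3
Move 7: X drops in col 4, lands at row 5
Move 8: O drops in col 5, lands at row 2
Move 9: X drops in col 2, lands at row 4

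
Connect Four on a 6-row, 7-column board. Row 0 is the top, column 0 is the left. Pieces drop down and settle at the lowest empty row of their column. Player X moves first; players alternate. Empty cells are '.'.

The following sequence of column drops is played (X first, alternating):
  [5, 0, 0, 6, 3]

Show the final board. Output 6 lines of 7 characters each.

Move 1: X drops in col 5, lands at row 5
Move 2: O drops in col 0, lands at row 5
Move 3: X drops in col 0, lands at row 4
Move 4: O drops in col 6, lands at row 5
Move 5: X drops in col 3, lands at row 5

Answer: .......
.......
.......
.......
X......
O..X.XO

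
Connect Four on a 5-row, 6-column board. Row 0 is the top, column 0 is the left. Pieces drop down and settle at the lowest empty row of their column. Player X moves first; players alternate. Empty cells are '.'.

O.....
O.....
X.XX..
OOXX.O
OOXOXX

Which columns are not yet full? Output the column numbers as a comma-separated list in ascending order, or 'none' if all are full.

Answer: 1,2,3,4,5

Derivation:
col 0: top cell = 'O' → FULL
col 1: top cell = '.' → open
col 2: top cell = '.' → open
col 3: top cell = '.' → open
col 4: top cell = '.' → open
col 5: top cell = '.' → open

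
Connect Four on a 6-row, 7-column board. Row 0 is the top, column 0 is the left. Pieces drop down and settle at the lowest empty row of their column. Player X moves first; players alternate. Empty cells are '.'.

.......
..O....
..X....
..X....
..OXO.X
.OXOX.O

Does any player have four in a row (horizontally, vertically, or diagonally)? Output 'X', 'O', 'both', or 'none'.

none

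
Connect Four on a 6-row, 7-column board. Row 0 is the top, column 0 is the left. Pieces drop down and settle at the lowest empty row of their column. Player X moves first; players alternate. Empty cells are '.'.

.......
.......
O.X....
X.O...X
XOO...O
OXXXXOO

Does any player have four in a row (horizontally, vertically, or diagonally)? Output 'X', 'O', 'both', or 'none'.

X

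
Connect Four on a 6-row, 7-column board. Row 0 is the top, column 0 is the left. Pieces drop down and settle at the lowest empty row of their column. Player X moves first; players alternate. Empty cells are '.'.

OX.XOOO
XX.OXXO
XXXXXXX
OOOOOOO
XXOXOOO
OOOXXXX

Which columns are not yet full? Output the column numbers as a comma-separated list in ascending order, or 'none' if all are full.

Answer: 2

Derivation:
col 0: top cell = 'O' → FULL
col 1: top cell = 'X' → FULL
col 2: top cell = '.' → open
col 3: top cell = 'X' → FULL
col 4: top cell = 'O' → FULL
col 5: top cell = 'O' → FULL
col 6: top cell = 'O' → FULL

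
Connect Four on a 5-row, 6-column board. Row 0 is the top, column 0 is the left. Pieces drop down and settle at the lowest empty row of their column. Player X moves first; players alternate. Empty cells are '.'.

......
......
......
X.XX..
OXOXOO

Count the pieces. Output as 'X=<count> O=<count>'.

X=5 O=4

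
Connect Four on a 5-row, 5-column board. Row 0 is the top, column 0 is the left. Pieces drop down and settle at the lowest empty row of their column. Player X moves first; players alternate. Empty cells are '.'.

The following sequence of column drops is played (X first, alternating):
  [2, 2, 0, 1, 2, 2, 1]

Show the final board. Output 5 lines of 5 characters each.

Move 1: X drops in col 2, lands at row 4
Move 2: O drops in col 2, lands at row 3
Move 3: X drops in col 0, lands at row 4
Move 4: O drops in col 1, lands at row 4
Move 5: X drops in col 2, lands at row 2
Move 6: O drops in col 2, lands at row 1
Move 7: X drops in col 1, lands at row 3

Answer: .....
..O..
..X..
.XO..
XOX..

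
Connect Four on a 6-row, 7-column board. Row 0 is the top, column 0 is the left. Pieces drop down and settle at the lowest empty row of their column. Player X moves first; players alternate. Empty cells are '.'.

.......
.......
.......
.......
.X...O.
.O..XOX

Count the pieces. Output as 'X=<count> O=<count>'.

X=3 O=3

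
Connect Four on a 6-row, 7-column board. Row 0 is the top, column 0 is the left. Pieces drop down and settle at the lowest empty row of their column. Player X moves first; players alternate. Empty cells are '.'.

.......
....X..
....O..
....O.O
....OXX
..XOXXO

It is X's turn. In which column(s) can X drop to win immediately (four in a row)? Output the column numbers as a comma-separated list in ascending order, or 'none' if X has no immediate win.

col 0: drop X → no win
col 1: drop X → no win
col 2: drop X → no win
col 3: drop X → no win
col 4: drop X → no win
col 5: drop X → no win
col 6: drop X → no win

Answer: none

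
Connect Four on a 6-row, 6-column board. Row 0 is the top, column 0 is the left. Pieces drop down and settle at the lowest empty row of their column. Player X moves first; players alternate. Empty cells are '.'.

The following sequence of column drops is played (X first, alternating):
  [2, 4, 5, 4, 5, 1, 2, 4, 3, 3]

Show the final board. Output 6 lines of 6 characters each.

Answer: ......
......
......
....O.
..XOOX
.OXXOX

Derivation:
Move 1: X drops in col 2, lands at row 5
Move 2: O drops in col 4, lands at row 5
Move 3: X drops in col 5, lands at row 5
Move 4: O drops in col 4, lands at row 4
Move 5: X drops in col 5, lands at row 4
Move 6: O drops in col 1, lands at row 5
Move 7: X drops in col 2, lands at row 4
Move 8: O drops in col 4, lands at row 3
Move 9: X drops in col 3, lands at row 5
Move 10: O drops in col 3, lands at row 4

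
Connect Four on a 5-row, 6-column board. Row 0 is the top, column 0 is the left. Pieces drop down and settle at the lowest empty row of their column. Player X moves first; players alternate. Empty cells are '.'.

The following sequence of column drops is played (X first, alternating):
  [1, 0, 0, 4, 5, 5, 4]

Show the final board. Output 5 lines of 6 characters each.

Answer: ......
......
......
X...XO
OX..OX

Derivation:
Move 1: X drops in col 1, lands at row 4
Move 2: O drops in col 0, lands at row 4
Move 3: X drops in col 0, lands at row 3
Move 4: O drops in col 4, lands at row 4
Move 5: X drops in col 5, lands at row 4
Move 6: O drops in col 5, lands at row 3
Move 7: X drops in col 4, lands at row 3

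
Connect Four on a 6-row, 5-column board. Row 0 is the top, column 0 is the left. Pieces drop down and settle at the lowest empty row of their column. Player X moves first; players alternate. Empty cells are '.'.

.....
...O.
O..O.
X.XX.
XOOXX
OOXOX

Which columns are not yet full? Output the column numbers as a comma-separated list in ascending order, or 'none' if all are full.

Answer: 0,1,2,3,4

Derivation:
col 0: top cell = '.' → open
col 1: top cell = '.' → open
col 2: top cell = '.' → open
col 3: top cell = '.' → open
col 4: top cell = '.' → open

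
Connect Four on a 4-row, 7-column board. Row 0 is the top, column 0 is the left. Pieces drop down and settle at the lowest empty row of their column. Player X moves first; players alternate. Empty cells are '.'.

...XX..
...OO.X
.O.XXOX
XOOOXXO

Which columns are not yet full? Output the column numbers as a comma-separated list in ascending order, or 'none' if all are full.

col 0: top cell = '.' → open
col 1: top cell = '.' → open
col 2: top cell = '.' → open
col 3: top cell = 'X' → FULL
col 4: top cell = 'X' → FULL
col 5: top cell = '.' → open
col 6: top cell = '.' → open

Answer: 0,1,2,5,6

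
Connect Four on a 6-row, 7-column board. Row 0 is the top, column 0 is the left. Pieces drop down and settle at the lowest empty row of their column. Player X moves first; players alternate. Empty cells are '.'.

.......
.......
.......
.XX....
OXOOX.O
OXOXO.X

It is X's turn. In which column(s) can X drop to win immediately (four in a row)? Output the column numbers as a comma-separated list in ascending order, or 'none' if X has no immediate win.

col 0: drop X → no win
col 1: drop X → WIN!
col 2: drop X → no win
col 3: drop X → no win
col 4: drop X → no win
col 5: drop X → no win
col 6: drop X → no win

Answer: 1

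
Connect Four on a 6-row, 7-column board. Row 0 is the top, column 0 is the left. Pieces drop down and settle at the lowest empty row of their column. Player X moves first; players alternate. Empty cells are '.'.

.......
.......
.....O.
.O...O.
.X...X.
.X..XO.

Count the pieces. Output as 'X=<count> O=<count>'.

X=4 O=4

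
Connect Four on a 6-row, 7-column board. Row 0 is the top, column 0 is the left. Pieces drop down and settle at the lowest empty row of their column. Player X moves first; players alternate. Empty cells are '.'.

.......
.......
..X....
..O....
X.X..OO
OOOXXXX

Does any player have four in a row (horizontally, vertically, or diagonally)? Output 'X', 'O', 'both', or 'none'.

X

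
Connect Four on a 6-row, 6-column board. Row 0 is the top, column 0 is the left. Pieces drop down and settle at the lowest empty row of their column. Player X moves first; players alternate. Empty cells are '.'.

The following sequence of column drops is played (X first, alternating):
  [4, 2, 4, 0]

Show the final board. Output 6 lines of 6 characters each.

Move 1: X drops in col 4, lands at row 5
Move 2: O drops in col 2, lands at row 5
Move 3: X drops in col 4, lands at row 4
Move 4: O drops in col 0, lands at row 5

Answer: ......
......
......
......
....X.
O.O.X.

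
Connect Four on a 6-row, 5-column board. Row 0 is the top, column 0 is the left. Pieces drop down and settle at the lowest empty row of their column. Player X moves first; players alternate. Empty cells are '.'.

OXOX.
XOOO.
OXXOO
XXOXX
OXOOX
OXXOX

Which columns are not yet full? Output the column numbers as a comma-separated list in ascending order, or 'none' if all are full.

col 0: top cell = 'O' → FULL
col 1: top cell = 'X' → FULL
col 2: top cell = 'O' → FULL
col 3: top cell = 'X' → FULL
col 4: top cell = '.' → open

Answer: 4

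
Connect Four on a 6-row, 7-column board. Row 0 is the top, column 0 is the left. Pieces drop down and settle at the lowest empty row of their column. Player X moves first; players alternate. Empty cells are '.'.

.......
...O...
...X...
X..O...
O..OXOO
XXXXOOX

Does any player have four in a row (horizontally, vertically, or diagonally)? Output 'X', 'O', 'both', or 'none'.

X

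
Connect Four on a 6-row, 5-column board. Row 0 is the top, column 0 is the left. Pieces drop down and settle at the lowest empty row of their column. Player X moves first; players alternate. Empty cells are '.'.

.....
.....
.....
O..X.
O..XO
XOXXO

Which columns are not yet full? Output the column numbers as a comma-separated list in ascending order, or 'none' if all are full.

Answer: 0,1,2,3,4

Derivation:
col 0: top cell = '.' → open
col 1: top cell = '.' → open
col 2: top cell = '.' → open
col 3: top cell = '.' → open
col 4: top cell = '.' → open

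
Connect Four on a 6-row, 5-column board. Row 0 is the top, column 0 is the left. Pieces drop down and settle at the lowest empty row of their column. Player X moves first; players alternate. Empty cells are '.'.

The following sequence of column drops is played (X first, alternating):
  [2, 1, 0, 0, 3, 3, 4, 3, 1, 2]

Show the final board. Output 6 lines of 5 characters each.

Move 1: X drops in col 2, lands at row 5
Move 2: O drops in col 1, lands at row 5
Move 3: X drops in col 0, lands at row 5
Move 4: O drops in col 0, lands at row 4
Move 5: X drops in col 3, lands at row 5
Move 6: O drops in col 3, lands at row 4
Move 7: X drops in col 4, lands at row 5
Move 8: O drops in col 3, lands at row 3
Move 9: X drops in col 1, lands at row 4
Move 10: O drops in col 2, lands at row 4

Answer: .....
.....
.....
...O.
OXOO.
XOXXX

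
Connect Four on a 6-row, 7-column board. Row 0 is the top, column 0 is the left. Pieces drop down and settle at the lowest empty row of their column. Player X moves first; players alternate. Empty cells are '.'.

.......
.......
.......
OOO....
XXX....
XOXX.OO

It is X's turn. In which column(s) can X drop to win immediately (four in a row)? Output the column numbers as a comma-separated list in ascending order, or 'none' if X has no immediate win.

Answer: 3

Derivation:
col 0: drop X → no win
col 1: drop X → no win
col 2: drop X → no win
col 3: drop X → WIN!
col 4: drop X → no win
col 5: drop X → no win
col 6: drop X → no win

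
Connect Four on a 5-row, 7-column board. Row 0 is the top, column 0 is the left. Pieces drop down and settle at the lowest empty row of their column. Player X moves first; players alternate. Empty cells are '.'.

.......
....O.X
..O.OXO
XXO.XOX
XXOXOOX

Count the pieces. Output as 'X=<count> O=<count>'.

X=10 O=9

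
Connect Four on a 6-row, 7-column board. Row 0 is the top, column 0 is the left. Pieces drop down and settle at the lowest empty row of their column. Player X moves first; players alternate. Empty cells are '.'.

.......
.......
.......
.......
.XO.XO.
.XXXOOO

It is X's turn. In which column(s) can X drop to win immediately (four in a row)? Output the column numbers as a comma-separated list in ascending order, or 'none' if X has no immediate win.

col 0: drop X → WIN!
col 1: drop X → no win
col 2: drop X → no win
col 3: drop X → no win
col 4: drop X → no win
col 5: drop X → no win
col 6: drop X → no win

Answer: 0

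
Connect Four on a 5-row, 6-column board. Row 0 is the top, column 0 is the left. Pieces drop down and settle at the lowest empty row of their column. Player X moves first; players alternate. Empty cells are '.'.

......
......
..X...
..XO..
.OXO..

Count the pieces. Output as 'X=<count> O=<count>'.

X=3 O=3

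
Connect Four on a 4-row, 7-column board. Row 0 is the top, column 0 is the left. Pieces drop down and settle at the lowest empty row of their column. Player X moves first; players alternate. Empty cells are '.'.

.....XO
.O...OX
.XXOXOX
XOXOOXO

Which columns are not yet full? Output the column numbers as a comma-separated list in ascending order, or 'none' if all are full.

Answer: 0,1,2,3,4

Derivation:
col 0: top cell = '.' → open
col 1: top cell = '.' → open
col 2: top cell = '.' → open
col 3: top cell = '.' → open
col 4: top cell = '.' → open
col 5: top cell = 'X' → FULL
col 6: top cell = 'O' → FULL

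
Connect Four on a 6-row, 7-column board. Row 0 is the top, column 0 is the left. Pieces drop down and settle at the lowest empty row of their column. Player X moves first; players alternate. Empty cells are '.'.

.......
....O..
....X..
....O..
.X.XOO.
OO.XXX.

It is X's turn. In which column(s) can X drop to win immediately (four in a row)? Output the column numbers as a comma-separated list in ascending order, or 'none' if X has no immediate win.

col 0: drop X → no win
col 1: drop X → no win
col 2: drop X → WIN!
col 3: drop X → no win
col 4: drop X → no win
col 5: drop X → no win
col 6: drop X → WIN!

Answer: 2,6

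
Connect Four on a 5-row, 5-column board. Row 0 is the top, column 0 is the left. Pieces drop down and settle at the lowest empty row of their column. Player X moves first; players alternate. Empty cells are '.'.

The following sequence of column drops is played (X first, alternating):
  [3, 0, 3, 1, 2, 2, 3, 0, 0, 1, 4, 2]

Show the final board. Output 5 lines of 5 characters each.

Move 1: X drops in col 3, lands at row 4
Move 2: O drops in col 0, lands at row 4
Move 3: X drops in col 3, lands at row 3
Move 4: O drops in col 1, lands at row 4
Move 5: X drops in col 2, lands at row 4
Move 6: O drops in col 2, lands at row 3
Move 7: X drops in col 3, lands at row 2
Move 8: O drops in col 0, lands at row 3
Move 9: X drops in col 0, lands at row 2
Move 10: O drops in col 1, lands at row 3
Move 11: X drops in col 4, lands at row 4
Move 12: O drops in col 2, lands at row 2

Answer: .....
.....
X.OX.
OOOX.
OOXXX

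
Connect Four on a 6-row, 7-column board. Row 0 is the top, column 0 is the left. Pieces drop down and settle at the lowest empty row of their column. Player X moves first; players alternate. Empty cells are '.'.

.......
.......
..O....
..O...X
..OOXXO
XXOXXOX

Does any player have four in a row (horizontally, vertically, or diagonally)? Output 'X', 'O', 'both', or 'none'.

O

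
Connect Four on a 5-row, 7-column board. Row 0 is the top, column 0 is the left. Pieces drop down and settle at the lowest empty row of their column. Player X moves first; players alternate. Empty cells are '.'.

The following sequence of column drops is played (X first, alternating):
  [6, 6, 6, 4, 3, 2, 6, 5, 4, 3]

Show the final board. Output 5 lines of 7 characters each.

Move 1: X drops in col 6, lands at row 4
Move 2: O drops in col 6, lands at row 3
Move 3: X drops in col 6, lands at row 2
Move 4: O drops in col 4, lands at row 4
Move 5: X drops in col 3, lands at row 4
Move 6: O drops in col 2, lands at row 4
Move 7: X drops in col 6, lands at row 1
Move 8: O drops in col 5, lands at row 4
Move 9: X drops in col 4, lands at row 3
Move 10: O drops in col 3, lands at row 3

Answer: .......
......X
......X
...OX.O
..OXOOX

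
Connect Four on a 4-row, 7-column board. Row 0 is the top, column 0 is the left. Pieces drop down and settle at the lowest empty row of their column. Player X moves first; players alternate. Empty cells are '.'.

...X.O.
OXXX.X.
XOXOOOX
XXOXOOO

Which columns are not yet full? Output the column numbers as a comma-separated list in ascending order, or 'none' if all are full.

Answer: 0,1,2,4,6

Derivation:
col 0: top cell = '.' → open
col 1: top cell = '.' → open
col 2: top cell = '.' → open
col 3: top cell = 'X' → FULL
col 4: top cell = '.' → open
col 5: top cell = 'O' → FULL
col 6: top cell = '.' → open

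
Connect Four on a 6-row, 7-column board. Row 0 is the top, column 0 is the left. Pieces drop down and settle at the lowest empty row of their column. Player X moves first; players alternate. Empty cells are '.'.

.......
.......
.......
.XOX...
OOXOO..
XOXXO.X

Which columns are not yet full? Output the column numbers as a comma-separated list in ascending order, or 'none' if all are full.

Answer: 0,1,2,3,4,5,6

Derivation:
col 0: top cell = '.' → open
col 1: top cell = '.' → open
col 2: top cell = '.' → open
col 3: top cell = '.' → open
col 4: top cell = '.' → open
col 5: top cell = '.' → open
col 6: top cell = '.' → open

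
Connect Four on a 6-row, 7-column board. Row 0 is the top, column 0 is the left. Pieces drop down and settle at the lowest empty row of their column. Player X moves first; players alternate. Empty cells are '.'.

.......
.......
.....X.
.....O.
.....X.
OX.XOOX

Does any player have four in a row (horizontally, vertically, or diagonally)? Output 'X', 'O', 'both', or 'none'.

none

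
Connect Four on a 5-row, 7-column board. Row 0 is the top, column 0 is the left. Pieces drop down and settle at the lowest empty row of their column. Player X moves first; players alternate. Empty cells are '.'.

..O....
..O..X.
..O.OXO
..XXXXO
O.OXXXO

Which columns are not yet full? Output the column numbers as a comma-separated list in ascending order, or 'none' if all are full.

Answer: 0,1,3,4,5,6

Derivation:
col 0: top cell = '.' → open
col 1: top cell = '.' → open
col 2: top cell = 'O' → FULL
col 3: top cell = '.' → open
col 4: top cell = '.' → open
col 5: top cell = '.' → open
col 6: top cell = '.' → open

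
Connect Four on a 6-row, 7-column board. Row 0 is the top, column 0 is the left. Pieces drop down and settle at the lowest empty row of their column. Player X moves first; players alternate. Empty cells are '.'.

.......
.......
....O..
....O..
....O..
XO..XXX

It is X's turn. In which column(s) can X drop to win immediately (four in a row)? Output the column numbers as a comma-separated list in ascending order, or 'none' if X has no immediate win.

Answer: 3

Derivation:
col 0: drop X → no win
col 1: drop X → no win
col 2: drop X → no win
col 3: drop X → WIN!
col 4: drop X → no win
col 5: drop X → no win
col 6: drop X → no win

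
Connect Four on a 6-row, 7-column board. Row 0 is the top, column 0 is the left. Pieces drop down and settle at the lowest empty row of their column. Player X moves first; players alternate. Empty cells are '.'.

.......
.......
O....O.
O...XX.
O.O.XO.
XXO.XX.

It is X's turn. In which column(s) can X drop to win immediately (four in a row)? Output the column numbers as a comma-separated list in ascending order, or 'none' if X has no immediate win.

col 0: drop X → no win
col 1: drop X → no win
col 2: drop X → no win
col 3: drop X → no win
col 4: drop X → WIN!
col 5: drop X → no win
col 6: drop X → no win

Answer: 4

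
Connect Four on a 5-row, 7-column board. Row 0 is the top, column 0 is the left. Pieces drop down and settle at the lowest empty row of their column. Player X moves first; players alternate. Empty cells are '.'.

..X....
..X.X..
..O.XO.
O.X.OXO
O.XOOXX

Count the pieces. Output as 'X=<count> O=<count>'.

X=9 O=8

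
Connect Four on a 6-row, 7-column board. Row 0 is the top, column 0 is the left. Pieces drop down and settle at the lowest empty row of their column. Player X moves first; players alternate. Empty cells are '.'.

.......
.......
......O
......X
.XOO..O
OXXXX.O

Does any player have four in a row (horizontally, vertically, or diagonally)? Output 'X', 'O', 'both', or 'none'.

X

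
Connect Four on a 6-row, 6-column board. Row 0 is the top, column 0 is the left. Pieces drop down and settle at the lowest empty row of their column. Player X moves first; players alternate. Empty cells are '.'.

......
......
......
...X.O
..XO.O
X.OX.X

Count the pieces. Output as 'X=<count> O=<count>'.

X=5 O=4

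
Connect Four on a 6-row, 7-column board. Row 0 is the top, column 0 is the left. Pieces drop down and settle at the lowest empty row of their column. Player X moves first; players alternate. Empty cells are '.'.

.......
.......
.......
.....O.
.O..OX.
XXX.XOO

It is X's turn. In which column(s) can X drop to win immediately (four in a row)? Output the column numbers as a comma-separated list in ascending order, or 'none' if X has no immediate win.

Answer: 3

Derivation:
col 0: drop X → no win
col 1: drop X → no win
col 2: drop X → no win
col 3: drop X → WIN!
col 4: drop X → no win
col 5: drop X → no win
col 6: drop X → no win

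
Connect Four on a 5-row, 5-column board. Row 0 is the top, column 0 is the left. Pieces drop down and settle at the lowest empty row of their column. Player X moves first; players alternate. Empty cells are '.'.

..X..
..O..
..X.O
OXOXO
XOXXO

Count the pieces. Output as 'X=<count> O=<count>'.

X=7 O=7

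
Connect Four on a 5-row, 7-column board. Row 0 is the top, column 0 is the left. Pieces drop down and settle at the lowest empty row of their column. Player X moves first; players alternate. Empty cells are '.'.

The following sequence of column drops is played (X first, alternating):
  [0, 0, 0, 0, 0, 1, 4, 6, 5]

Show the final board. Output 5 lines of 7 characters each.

Answer: X......
O......
X......
O......
XO..XXO

Derivation:
Move 1: X drops in col 0, lands at row 4
Move 2: O drops in col 0, lands at row 3
Move 3: X drops in col 0, lands at row 2
Move 4: O drops in col 0, lands at row 1
Move 5: X drops in col 0, lands at row 0
Move 6: O drops in col 1, lands at row 4
Move 7: X drops in col 4, lands at row 4
Move 8: O drops in col 6, lands at row 4
Move 9: X drops in col 5, lands at row 4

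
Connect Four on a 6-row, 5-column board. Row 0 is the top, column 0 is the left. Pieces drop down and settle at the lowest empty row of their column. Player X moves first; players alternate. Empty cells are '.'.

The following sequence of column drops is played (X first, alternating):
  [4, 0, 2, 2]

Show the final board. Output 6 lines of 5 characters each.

Answer: .....
.....
.....
.....
..O..
O.X.X

Derivation:
Move 1: X drops in col 4, lands at row 5
Move 2: O drops in col 0, lands at row 5
Move 3: X drops in col 2, lands at row 5
Move 4: O drops in col 2, lands at row 4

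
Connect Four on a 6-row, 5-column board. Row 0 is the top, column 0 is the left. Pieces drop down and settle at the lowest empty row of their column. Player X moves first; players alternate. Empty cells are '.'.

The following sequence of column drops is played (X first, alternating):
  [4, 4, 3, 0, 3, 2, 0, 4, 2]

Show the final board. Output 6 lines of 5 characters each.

Move 1: X drops in col 4, lands at row 5
Move 2: O drops in col 4, lands at row 4
Move 3: X drops in col 3, lands at row 5
Move 4: O drops in col 0, lands at row 5
Move 5: X drops in col 3, lands at row 4
Move 6: O drops in col 2, lands at row 5
Move 7: X drops in col 0, lands at row 4
Move 8: O drops in col 4, lands at row 3
Move 9: X drops in col 2, lands at row 4

Answer: .....
.....
.....
....O
X.XXO
O.OXX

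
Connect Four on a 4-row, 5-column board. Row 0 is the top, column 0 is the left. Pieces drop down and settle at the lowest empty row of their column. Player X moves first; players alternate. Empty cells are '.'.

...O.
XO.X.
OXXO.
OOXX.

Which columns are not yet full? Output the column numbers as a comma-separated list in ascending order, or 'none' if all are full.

Answer: 0,1,2,4

Derivation:
col 0: top cell = '.' → open
col 1: top cell = '.' → open
col 2: top cell = '.' → open
col 3: top cell = 'O' → FULL
col 4: top cell = '.' → open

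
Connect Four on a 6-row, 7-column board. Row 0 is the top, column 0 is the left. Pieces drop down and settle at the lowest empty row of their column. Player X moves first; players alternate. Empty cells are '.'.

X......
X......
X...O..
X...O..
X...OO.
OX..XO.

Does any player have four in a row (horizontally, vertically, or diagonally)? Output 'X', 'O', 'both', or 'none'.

X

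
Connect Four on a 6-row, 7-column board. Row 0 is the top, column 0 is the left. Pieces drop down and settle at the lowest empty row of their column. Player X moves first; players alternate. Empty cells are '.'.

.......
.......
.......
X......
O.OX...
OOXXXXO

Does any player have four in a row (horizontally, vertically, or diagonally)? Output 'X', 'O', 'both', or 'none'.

X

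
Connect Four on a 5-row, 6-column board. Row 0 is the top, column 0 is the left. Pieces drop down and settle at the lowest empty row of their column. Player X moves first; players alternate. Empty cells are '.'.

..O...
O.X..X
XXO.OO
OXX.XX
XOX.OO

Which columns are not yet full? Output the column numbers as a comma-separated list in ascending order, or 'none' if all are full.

col 0: top cell = '.' → open
col 1: top cell = '.' → open
col 2: top cell = 'O' → FULL
col 3: top cell = '.' → open
col 4: top cell = '.' → open
col 5: top cell = '.' → open

Answer: 0,1,3,4,5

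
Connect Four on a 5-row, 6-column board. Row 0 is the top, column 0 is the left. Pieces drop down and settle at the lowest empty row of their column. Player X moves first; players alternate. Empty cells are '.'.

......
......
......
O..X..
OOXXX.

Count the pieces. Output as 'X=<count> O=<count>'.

X=4 O=3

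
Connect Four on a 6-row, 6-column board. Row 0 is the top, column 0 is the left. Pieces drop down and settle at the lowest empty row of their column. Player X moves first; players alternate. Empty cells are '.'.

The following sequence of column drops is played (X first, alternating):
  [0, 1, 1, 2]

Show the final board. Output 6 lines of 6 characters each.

Move 1: X drops in col 0, lands at row 5
Move 2: O drops in col 1, lands at row 5
Move 3: X drops in col 1, lands at row 4
Move 4: O drops in col 2, lands at row 5

Answer: ......
......
......
......
.X....
XOO...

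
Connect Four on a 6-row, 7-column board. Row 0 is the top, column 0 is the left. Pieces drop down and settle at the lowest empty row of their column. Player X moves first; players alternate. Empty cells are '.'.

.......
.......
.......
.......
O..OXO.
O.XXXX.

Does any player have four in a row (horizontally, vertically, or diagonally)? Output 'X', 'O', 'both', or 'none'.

X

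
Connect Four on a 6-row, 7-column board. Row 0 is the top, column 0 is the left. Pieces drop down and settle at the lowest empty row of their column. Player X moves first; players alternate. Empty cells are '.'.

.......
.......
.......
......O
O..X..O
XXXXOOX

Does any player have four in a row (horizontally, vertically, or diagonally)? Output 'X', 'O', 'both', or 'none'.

X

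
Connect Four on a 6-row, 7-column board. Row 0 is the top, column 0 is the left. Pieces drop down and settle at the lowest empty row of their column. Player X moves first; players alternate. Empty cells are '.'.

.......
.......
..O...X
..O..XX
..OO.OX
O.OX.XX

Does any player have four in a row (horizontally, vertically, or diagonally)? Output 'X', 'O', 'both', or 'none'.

both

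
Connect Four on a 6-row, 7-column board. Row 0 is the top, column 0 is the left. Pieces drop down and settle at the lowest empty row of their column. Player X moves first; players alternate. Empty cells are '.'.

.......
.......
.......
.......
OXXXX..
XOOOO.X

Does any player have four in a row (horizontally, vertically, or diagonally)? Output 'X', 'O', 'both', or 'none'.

both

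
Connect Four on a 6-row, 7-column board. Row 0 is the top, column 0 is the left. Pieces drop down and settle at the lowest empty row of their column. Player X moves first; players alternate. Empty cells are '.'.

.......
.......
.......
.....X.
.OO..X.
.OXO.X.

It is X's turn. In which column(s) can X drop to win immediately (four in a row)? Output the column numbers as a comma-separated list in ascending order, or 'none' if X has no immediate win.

col 0: drop X → no win
col 1: drop X → no win
col 2: drop X → no win
col 3: drop X → no win
col 4: drop X → no win
col 5: drop X → WIN!
col 6: drop X → no win

Answer: 5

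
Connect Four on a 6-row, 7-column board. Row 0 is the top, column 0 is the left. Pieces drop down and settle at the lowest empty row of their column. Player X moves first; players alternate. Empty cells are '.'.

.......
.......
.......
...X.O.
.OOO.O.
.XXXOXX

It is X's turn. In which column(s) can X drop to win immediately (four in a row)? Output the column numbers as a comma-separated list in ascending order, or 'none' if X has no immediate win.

col 0: drop X → WIN!
col 1: drop X → no win
col 2: drop X → no win
col 3: drop X → no win
col 4: drop X → no win
col 5: drop X → no win
col 6: drop X → no win

Answer: 0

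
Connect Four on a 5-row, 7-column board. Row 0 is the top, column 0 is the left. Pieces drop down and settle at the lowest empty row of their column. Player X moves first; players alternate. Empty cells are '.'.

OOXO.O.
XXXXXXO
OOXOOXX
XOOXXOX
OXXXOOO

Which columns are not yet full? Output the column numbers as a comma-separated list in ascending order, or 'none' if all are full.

Answer: 4,6

Derivation:
col 0: top cell = 'O' → FULL
col 1: top cell = 'O' → FULL
col 2: top cell = 'X' → FULL
col 3: top cell = 'O' → FULL
col 4: top cell = '.' → open
col 5: top cell = 'O' → FULL
col 6: top cell = '.' → open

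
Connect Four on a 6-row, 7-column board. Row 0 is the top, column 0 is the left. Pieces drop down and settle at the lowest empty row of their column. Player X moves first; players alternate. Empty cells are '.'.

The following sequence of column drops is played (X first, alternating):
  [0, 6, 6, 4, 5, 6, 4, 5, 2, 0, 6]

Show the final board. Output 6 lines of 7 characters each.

Move 1: X drops in col 0, lands at row 5
Move 2: O drops in col 6, lands at row 5
Move 3: X drops in col 6, lands at row 4
Move 4: O drops in col 4, lands at row 5
Move 5: X drops in col 5, lands at row 5
Move 6: O drops in col 6, lands at row 3
Move 7: X drops in col 4, lands at row 4
Move 8: O drops in col 5, lands at row 4
Move 9: X drops in col 2, lands at row 5
Move 10: O drops in col 0, lands at row 4
Move 11: X drops in col 6, lands at row 2

Answer: .......
.......
......X
......O
O...XOX
X.X.OXO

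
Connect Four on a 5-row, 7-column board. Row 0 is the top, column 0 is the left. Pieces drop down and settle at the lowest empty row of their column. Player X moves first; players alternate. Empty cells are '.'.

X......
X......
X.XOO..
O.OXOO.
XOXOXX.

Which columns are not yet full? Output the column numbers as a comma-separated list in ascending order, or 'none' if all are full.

Answer: 1,2,3,4,5,6

Derivation:
col 0: top cell = 'X' → FULL
col 1: top cell = '.' → open
col 2: top cell = '.' → open
col 3: top cell = '.' → open
col 4: top cell = '.' → open
col 5: top cell = '.' → open
col 6: top cell = '.' → open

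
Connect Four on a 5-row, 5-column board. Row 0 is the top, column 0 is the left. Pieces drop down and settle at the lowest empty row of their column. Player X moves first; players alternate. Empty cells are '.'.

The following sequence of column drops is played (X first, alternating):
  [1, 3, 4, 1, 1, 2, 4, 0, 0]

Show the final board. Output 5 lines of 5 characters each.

Move 1: X drops in col 1, lands at row 4
Move 2: O drops in col 3, lands at row 4
Move 3: X drops in col 4, lands at row 4
Move 4: O drops in col 1, lands at row 3
Move 5: X drops in col 1, lands at row 2
Move 6: O drops in col 2, lands at row 4
Move 7: X drops in col 4, lands at row 3
Move 8: O drops in col 0, lands at row 4
Move 9: X drops in col 0, lands at row 3

Answer: .....
.....
.X...
XO..X
OXOOX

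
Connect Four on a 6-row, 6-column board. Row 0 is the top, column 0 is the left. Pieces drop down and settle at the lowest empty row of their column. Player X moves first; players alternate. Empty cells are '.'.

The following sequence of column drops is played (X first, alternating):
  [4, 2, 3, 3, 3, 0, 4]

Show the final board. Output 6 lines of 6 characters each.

Move 1: X drops in col 4, lands at row 5
Move 2: O drops in col 2, lands at row 5
Move 3: X drops in col 3, lands at row 5
Move 4: O drops in col 3, lands at row 4
Move 5: X drops in col 3, lands at row 3
Move 6: O drops in col 0, lands at row 5
Move 7: X drops in col 4, lands at row 4

Answer: ......
......
......
...X..
...OX.
O.OXX.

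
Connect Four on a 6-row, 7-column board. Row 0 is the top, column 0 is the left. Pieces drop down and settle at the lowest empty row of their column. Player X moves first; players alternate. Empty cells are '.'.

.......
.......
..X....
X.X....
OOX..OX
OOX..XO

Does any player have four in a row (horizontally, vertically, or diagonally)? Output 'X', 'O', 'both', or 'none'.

X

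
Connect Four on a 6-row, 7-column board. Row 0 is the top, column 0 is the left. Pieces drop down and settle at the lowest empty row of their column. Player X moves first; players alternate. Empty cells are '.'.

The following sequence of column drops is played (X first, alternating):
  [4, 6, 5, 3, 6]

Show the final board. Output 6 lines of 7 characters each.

Move 1: X drops in col 4, lands at row 5
Move 2: O drops in col 6, lands at row 5
Move 3: X drops in col 5, lands at row 5
Move 4: O drops in col 3, lands at row 5
Move 5: X drops in col 6, lands at row 4

Answer: .......
.......
.......
.......
......X
...OXXO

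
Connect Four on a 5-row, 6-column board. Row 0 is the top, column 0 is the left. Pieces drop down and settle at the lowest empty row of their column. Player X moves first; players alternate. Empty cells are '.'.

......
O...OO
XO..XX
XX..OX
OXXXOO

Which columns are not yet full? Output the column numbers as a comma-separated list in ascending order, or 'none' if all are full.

Answer: 0,1,2,3,4,5

Derivation:
col 0: top cell = '.' → open
col 1: top cell = '.' → open
col 2: top cell = '.' → open
col 3: top cell = '.' → open
col 4: top cell = '.' → open
col 5: top cell = '.' → open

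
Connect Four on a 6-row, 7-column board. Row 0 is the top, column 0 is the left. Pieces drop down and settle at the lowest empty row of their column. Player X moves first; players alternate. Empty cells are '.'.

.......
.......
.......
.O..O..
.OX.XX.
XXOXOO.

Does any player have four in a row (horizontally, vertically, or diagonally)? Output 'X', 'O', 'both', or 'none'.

none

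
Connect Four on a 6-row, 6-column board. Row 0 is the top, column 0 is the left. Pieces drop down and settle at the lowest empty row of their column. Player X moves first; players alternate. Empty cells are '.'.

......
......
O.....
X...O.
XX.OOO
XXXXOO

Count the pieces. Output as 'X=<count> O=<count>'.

X=7 O=7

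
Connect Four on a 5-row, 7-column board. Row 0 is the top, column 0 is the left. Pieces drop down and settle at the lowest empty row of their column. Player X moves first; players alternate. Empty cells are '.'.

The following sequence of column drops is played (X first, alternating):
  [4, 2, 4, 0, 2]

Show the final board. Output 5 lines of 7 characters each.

Answer: .......
.......
.......
..X.X..
O.O.X..

Derivation:
Move 1: X drops in col 4, lands at row 4
Move 2: O drops in col 2, lands at row 4
Move 3: X drops in col 4, lands at row 3
Move 4: O drops in col 0, lands at row 4
Move 5: X drops in col 2, lands at row 3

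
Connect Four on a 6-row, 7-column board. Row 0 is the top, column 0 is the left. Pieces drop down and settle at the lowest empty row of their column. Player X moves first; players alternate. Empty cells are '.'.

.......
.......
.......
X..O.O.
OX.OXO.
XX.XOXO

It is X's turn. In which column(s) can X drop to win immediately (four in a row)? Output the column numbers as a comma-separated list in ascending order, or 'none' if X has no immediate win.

col 0: drop X → no win
col 1: drop X → no win
col 2: drop X → WIN!
col 3: drop X → no win
col 4: drop X → no win
col 5: drop X → no win
col 6: drop X → no win

Answer: 2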